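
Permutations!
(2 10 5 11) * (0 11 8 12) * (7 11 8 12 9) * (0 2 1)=(0 8 9 7 11 1)(2 10 5 12)=[8, 0, 10, 3, 4, 12, 6, 11, 9, 7, 5, 1, 2]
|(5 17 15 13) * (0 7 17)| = |(0 7 17 15 13 5)| = 6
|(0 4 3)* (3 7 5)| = 5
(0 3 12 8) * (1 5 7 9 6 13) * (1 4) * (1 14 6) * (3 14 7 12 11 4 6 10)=[14, 5, 2, 11, 7, 12, 13, 9, 0, 1, 3, 4, 8, 6, 10]=(0 14 10 3 11 4 7 9 1 5 12 8)(6 13)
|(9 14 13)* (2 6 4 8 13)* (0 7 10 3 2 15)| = 12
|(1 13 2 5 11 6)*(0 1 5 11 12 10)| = 9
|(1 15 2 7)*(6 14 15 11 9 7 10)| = 20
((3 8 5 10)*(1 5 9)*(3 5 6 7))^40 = (10)(1 8 7)(3 6 9) = [0, 8, 2, 6, 4, 5, 9, 1, 7, 3, 10]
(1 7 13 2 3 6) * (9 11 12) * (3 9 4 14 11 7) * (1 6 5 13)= (1 3 5 13 2 9 7)(4 14 11 12)= [0, 3, 9, 5, 14, 13, 6, 1, 8, 7, 10, 12, 4, 2, 11]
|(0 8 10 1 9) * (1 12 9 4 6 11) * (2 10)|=12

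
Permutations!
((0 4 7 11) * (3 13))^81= (0 4 7 11)(3 13)= [4, 1, 2, 13, 7, 5, 6, 11, 8, 9, 10, 0, 12, 3]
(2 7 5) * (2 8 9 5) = (2 7)(5 8 9) = [0, 1, 7, 3, 4, 8, 6, 2, 9, 5]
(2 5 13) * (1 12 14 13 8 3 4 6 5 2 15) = (1 12 14 13 15)(3 4 6 5 8) = [0, 12, 2, 4, 6, 8, 5, 7, 3, 9, 10, 11, 14, 15, 13, 1]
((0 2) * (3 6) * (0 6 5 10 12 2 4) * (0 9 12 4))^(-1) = [0, 1, 12, 6, 10, 3, 2, 7, 8, 4, 5, 11, 9] = (2 12 9 4 10 5 3 6)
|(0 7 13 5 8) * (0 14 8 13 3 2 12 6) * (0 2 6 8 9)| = |(0 7 3 6 2 12 8 14 9)(5 13)| = 18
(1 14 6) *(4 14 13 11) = (1 13 11 4 14 6) = [0, 13, 2, 3, 14, 5, 1, 7, 8, 9, 10, 4, 12, 11, 6]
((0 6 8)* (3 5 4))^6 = (8) = [0, 1, 2, 3, 4, 5, 6, 7, 8]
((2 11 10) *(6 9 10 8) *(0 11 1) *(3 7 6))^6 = (0 9 8 2 7)(1 6 11 10 3) = [9, 6, 7, 1, 4, 5, 11, 0, 2, 8, 3, 10]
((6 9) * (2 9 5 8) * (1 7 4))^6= (2 9 6 5 8)= [0, 1, 9, 3, 4, 8, 5, 7, 2, 6]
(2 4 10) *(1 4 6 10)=(1 4)(2 6 10)=[0, 4, 6, 3, 1, 5, 10, 7, 8, 9, 2]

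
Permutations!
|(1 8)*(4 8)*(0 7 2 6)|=|(0 7 2 6)(1 4 8)|=12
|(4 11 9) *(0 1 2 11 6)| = |(0 1 2 11 9 4 6)| = 7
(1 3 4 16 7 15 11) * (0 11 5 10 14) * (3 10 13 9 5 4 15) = (0 11 1 10 14)(3 15 4 16 7)(5 13 9) = [11, 10, 2, 15, 16, 13, 6, 3, 8, 5, 14, 1, 12, 9, 0, 4, 7]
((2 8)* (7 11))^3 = (2 8)(7 11) = [0, 1, 8, 3, 4, 5, 6, 11, 2, 9, 10, 7]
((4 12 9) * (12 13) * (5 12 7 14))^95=[0, 1, 2, 3, 5, 13, 6, 9, 8, 14, 10, 11, 7, 12, 4]=(4 5 13 12 7 9 14)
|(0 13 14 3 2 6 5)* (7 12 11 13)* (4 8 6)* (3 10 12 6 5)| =|(0 7 6 3 2 4 8 5)(10 12 11 13 14)| =40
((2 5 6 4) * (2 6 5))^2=(6)=[0, 1, 2, 3, 4, 5, 6]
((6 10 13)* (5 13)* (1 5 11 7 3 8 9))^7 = (1 3 10 5 8 11 13 9 7 6) = [0, 3, 2, 10, 4, 8, 1, 6, 11, 7, 5, 13, 12, 9]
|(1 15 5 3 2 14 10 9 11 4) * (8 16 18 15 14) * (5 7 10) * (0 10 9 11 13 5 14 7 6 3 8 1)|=|(0 10 11 4)(1 7 9 13 5 8 16 18 15 6 3 2)|=12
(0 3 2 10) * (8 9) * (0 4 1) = [3, 0, 10, 2, 1, 5, 6, 7, 9, 8, 4] = (0 3 2 10 4 1)(8 9)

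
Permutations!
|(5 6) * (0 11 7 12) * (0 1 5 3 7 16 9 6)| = 10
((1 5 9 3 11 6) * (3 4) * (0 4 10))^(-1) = (0 10 9 5 1 6 11 3 4) = [10, 6, 2, 4, 0, 1, 11, 7, 8, 5, 9, 3]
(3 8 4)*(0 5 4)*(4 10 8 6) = (0 5 10 8)(3 6 4) = [5, 1, 2, 6, 3, 10, 4, 7, 0, 9, 8]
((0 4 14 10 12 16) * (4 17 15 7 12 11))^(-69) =(0 7)(4 11 10 14)(12 17)(15 16) =[7, 1, 2, 3, 11, 5, 6, 0, 8, 9, 14, 10, 17, 13, 4, 16, 15, 12]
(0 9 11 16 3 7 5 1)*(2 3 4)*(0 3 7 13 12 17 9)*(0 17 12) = (0 17 9 11 16 4 2 7 5 1 3 13) = [17, 3, 7, 13, 2, 1, 6, 5, 8, 11, 10, 16, 12, 0, 14, 15, 4, 9]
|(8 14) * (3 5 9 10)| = |(3 5 9 10)(8 14)| = 4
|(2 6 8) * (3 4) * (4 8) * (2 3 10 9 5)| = |(2 6 4 10 9 5)(3 8)| = 6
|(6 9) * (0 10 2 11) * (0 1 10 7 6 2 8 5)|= 10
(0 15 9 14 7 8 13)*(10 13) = (0 15 9 14 7 8 10 13) = [15, 1, 2, 3, 4, 5, 6, 8, 10, 14, 13, 11, 12, 0, 7, 9]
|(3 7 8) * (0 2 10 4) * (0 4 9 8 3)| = 10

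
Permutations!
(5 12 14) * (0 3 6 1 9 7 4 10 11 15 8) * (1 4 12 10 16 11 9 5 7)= (0 3 6 4 16 11 15 8)(1 5 10 9)(7 12 14)= [3, 5, 2, 6, 16, 10, 4, 12, 0, 1, 9, 15, 14, 13, 7, 8, 11]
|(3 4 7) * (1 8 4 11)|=|(1 8 4 7 3 11)|=6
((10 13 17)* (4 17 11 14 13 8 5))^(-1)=(4 5 8 10 17)(11 13 14)=[0, 1, 2, 3, 5, 8, 6, 7, 10, 9, 17, 13, 12, 14, 11, 15, 16, 4]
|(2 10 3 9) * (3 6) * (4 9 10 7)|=12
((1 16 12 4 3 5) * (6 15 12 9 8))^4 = [0, 6, 2, 9, 16, 8, 3, 7, 4, 12, 10, 11, 1, 13, 14, 5, 15] = (1 6 3 9 12)(4 16 15 5 8)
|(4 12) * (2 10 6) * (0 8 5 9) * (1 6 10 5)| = |(0 8 1 6 2 5 9)(4 12)| = 14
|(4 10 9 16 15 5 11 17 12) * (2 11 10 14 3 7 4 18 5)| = |(2 11 17 12 18 5 10 9 16 15)(3 7 4 14)| = 20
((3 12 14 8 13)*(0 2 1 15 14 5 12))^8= [0, 1, 2, 3, 4, 5, 6, 7, 8, 9, 10, 11, 12, 13, 14, 15]= (15)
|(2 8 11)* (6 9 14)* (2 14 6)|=|(2 8 11 14)(6 9)|=4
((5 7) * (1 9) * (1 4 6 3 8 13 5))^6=(1 13 6)(3 9 5)(4 7 8)=[0, 13, 2, 9, 7, 3, 1, 8, 4, 5, 10, 11, 12, 6]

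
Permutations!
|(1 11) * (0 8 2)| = |(0 8 2)(1 11)| = 6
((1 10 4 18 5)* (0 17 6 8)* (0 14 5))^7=(0 10 14 17 4 5 6 18 1 8)=[10, 8, 2, 3, 5, 6, 18, 7, 0, 9, 14, 11, 12, 13, 17, 15, 16, 4, 1]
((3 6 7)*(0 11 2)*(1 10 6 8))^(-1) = (0 2 11)(1 8 3 7 6 10) = [2, 8, 11, 7, 4, 5, 10, 6, 3, 9, 1, 0]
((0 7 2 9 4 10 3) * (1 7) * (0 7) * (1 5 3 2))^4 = (10)(0 1 7 3 5) = [1, 7, 2, 5, 4, 0, 6, 3, 8, 9, 10]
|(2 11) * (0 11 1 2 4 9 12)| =10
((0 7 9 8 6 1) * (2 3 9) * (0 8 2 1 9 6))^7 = [8, 7, 9, 2, 4, 5, 3, 0, 1, 6] = (0 8 1 7)(2 9 6 3)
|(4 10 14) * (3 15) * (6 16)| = |(3 15)(4 10 14)(6 16)| = 6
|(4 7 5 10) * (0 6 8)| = 12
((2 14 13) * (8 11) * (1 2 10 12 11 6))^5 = (1 12 2 11 14 8 13 6 10) = [0, 12, 11, 3, 4, 5, 10, 7, 13, 9, 1, 14, 2, 6, 8]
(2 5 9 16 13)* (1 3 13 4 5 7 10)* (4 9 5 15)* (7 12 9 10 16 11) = [0, 3, 12, 13, 15, 5, 6, 16, 8, 11, 1, 7, 9, 2, 14, 4, 10] = (1 3 13 2 12 9 11 7 16 10)(4 15)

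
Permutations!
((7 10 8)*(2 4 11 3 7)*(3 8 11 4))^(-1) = (2 8 11 10 7 3) = [0, 1, 8, 2, 4, 5, 6, 3, 11, 9, 7, 10]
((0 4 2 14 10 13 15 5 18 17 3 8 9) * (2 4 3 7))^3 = (0 9 8 3)(2 13 18)(5 7 10)(14 15 17) = [9, 1, 13, 0, 4, 7, 6, 10, 3, 8, 5, 11, 12, 18, 15, 17, 16, 14, 2]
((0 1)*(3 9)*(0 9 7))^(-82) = (0 3 1 7 9) = [3, 7, 2, 1, 4, 5, 6, 9, 8, 0]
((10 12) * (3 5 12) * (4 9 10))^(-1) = [0, 1, 2, 10, 12, 3, 6, 7, 8, 4, 9, 11, 5] = (3 10 9 4 12 5)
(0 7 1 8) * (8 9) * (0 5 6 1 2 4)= (0 7 2 4)(1 9 8 5 6)= [7, 9, 4, 3, 0, 6, 1, 2, 5, 8]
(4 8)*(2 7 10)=(2 7 10)(4 8)=[0, 1, 7, 3, 8, 5, 6, 10, 4, 9, 2]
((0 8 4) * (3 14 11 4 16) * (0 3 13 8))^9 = (16)(3 14 11 4) = [0, 1, 2, 14, 3, 5, 6, 7, 8, 9, 10, 4, 12, 13, 11, 15, 16]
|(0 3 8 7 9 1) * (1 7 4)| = 10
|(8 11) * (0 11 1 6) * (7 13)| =10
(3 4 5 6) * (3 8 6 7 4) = (4 5 7)(6 8) = [0, 1, 2, 3, 5, 7, 8, 4, 6]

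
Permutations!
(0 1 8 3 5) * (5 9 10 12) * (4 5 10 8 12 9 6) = (0 1 12 10 9 8 3 6 4 5) = [1, 12, 2, 6, 5, 0, 4, 7, 3, 8, 9, 11, 10]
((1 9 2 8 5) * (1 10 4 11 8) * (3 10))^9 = (3 11)(4 5)(8 10) = [0, 1, 2, 11, 5, 4, 6, 7, 10, 9, 8, 3]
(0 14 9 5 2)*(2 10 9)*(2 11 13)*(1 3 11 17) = [14, 3, 0, 11, 4, 10, 6, 7, 8, 5, 9, 13, 12, 2, 17, 15, 16, 1] = (0 14 17 1 3 11 13 2)(5 10 9)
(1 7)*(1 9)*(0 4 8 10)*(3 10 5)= [4, 7, 2, 10, 8, 3, 6, 9, 5, 1, 0]= (0 4 8 5 3 10)(1 7 9)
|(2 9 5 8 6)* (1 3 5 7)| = |(1 3 5 8 6 2 9 7)| = 8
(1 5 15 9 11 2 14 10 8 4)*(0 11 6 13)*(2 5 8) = [11, 8, 14, 3, 1, 15, 13, 7, 4, 6, 2, 5, 12, 0, 10, 9] = (0 11 5 15 9 6 13)(1 8 4)(2 14 10)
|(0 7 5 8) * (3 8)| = 5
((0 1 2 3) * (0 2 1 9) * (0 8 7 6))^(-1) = (0 6 7 8 9)(2 3) = [6, 1, 3, 2, 4, 5, 7, 8, 9, 0]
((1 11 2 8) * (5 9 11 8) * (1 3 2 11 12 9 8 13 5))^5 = (1 2 3 8 5 13)(9 12) = [0, 2, 3, 8, 4, 13, 6, 7, 5, 12, 10, 11, 9, 1]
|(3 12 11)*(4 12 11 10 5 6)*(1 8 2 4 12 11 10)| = 10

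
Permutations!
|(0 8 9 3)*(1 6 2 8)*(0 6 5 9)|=|(0 1 5 9 3 6 2 8)|=8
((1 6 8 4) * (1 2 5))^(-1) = (1 5 2 4 8 6) = [0, 5, 4, 3, 8, 2, 1, 7, 6]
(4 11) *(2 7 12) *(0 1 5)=(0 1 5)(2 7 12)(4 11)=[1, 5, 7, 3, 11, 0, 6, 12, 8, 9, 10, 4, 2]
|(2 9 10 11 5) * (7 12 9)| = |(2 7 12 9 10 11 5)| = 7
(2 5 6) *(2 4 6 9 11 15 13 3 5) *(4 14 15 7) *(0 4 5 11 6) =[4, 1, 2, 11, 0, 9, 14, 5, 8, 6, 10, 7, 12, 3, 15, 13] =(0 4)(3 11 7 5 9 6 14 15 13)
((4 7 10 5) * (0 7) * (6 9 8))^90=(10)=[0, 1, 2, 3, 4, 5, 6, 7, 8, 9, 10]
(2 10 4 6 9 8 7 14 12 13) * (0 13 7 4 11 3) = (0 13 2 10 11 3)(4 6 9 8)(7 14 12) = [13, 1, 10, 0, 6, 5, 9, 14, 4, 8, 11, 3, 7, 2, 12]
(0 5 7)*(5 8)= (0 8 5 7)= [8, 1, 2, 3, 4, 7, 6, 0, 5]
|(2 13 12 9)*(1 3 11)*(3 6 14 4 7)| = |(1 6 14 4 7 3 11)(2 13 12 9)| = 28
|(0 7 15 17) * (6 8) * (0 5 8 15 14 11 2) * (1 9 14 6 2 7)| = |(0 1 9 14 11 7 6 15 17 5 8 2)| = 12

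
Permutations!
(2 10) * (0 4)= (0 4)(2 10)= [4, 1, 10, 3, 0, 5, 6, 7, 8, 9, 2]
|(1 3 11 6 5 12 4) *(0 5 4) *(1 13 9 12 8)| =11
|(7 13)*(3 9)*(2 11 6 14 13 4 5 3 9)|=|(2 11 6 14 13 7 4 5 3)|=9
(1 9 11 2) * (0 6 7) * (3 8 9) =(0 6 7)(1 3 8 9 11 2) =[6, 3, 1, 8, 4, 5, 7, 0, 9, 11, 10, 2]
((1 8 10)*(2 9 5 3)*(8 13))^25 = (1 13 8 10)(2 9 5 3) = [0, 13, 9, 2, 4, 3, 6, 7, 10, 5, 1, 11, 12, 8]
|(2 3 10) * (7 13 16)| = 3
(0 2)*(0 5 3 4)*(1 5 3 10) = (0 2 3 4)(1 5 10) = [2, 5, 3, 4, 0, 10, 6, 7, 8, 9, 1]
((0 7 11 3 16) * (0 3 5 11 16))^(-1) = [3, 1, 2, 16, 4, 11, 6, 0, 8, 9, 10, 5, 12, 13, 14, 15, 7] = (0 3 16 7)(5 11)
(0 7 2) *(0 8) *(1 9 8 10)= (0 7 2 10 1 9 8)= [7, 9, 10, 3, 4, 5, 6, 2, 0, 8, 1]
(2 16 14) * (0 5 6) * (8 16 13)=(0 5 6)(2 13 8 16 14)=[5, 1, 13, 3, 4, 6, 0, 7, 16, 9, 10, 11, 12, 8, 2, 15, 14]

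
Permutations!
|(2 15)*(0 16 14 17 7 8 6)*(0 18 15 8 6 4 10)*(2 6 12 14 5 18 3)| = |(0 16 5 18 15 6 3 2 8 4 10)(7 12 14 17)| = 44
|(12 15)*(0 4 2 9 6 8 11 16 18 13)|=|(0 4 2 9 6 8 11 16 18 13)(12 15)|=10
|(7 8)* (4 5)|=2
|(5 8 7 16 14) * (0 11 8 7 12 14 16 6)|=|(16)(0 11 8 12 14 5 7 6)|=8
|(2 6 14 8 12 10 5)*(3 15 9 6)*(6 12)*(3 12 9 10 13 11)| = 24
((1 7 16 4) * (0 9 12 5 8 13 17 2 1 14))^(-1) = (0 14 4 16 7 1 2 17 13 8 5 12 9) = [14, 2, 17, 3, 16, 12, 6, 1, 5, 0, 10, 11, 9, 8, 4, 15, 7, 13]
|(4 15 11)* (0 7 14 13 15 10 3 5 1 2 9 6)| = 14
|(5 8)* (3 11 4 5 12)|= 6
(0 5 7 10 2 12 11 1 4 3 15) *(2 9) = (0 5 7 10 9 2 12 11 1 4 3 15) = [5, 4, 12, 15, 3, 7, 6, 10, 8, 2, 9, 1, 11, 13, 14, 0]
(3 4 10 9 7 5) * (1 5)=(1 5 3 4 10 9 7)=[0, 5, 2, 4, 10, 3, 6, 1, 8, 7, 9]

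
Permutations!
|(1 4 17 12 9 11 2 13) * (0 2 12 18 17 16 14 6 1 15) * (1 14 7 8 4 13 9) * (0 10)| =|(0 2 9 11 12 1 13 15 10)(4 16 7 8)(6 14)(17 18)| =36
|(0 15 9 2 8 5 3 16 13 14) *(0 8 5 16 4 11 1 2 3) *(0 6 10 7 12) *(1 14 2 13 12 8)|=|(0 15 9 3 4 11 14 1 13 2 5 6 10 7 8 16 12)|=17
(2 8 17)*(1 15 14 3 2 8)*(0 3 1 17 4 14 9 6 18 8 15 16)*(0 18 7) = (0 3 2 17 15 9 6 7)(1 16 18 8 4 14) = [3, 16, 17, 2, 14, 5, 7, 0, 4, 6, 10, 11, 12, 13, 1, 9, 18, 15, 8]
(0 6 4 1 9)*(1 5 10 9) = [6, 1, 2, 3, 5, 10, 4, 7, 8, 0, 9] = (0 6 4 5 10 9)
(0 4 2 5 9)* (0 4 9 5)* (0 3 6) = (0 9 4 2 3 6) = [9, 1, 3, 6, 2, 5, 0, 7, 8, 4]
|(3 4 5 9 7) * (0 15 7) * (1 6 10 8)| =|(0 15 7 3 4 5 9)(1 6 10 8)| =28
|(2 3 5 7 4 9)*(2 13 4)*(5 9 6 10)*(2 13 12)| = |(2 3 9 12)(4 6 10 5 7 13)| = 12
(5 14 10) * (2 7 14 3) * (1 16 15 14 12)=(1 16 15 14 10 5 3 2 7 12)=[0, 16, 7, 2, 4, 3, 6, 12, 8, 9, 5, 11, 1, 13, 10, 14, 15]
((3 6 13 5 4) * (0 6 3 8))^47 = [8, 1, 2, 3, 5, 13, 0, 7, 4, 9, 10, 11, 12, 6] = (0 8 4 5 13 6)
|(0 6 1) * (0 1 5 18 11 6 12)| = 4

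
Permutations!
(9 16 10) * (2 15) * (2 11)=(2 15 11)(9 16 10)=[0, 1, 15, 3, 4, 5, 6, 7, 8, 16, 9, 2, 12, 13, 14, 11, 10]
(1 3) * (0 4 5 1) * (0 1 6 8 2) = [4, 3, 0, 1, 5, 6, 8, 7, 2] = (0 4 5 6 8 2)(1 3)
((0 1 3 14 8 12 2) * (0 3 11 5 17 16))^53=(0 16 17 5 11 1)(2 8 3 12 14)=[16, 0, 8, 12, 4, 11, 6, 7, 3, 9, 10, 1, 14, 13, 2, 15, 17, 5]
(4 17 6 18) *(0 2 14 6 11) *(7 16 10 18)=(0 2 14 6 7 16 10 18 4 17 11)=[2, 1, 14, 3, 17, 5, 7, 16, 8, 9, 18, 0, 12, 13, 6, 15, 10, 11, 4]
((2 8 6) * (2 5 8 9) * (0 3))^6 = (9) = [0, 1, 2, 3, 4, 5, 6, 7, 8, 9]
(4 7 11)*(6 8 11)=(4 7 6 8 11)=[0, 1, 2, 3, 7, 5, 8, 6, 11, 9, 10, 4]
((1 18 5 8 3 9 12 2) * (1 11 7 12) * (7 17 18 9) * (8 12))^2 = [0, 1, 17, 8, 4, 2, 6, 3, 7, 9, 10, 18, 11, 13, 14, 15, 16, 5, 12] = (2 17 5)(3 8 7)(11 18 12)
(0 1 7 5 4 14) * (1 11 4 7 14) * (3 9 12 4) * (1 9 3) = (0 11 1 14)(4 9 12)(5 7) = [11, 14, 2, 3, 9, 7, 6, 5, 8, 12, 10, 1, 4, 13, 0]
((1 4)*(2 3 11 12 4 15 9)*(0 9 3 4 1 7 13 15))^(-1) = [1, 12, 9, 15, 2, 5, 6, 4, 8, 0, 10, 3, 11, 7, 14, 13] = (0 1 12 11 3 15 13 7 4 2 9)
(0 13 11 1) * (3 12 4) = (0 13 11 1)(3 12 4) = [13, 0, 2, 12, 3, 5, 6, 7, 8, 9, 10, 1, 4, 11]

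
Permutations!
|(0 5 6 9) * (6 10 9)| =|(0 5 10 9)| =4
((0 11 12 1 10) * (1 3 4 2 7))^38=[12, 0, 1, 2, 7, 5, 6, 10, 8, 9, 11, 3, 4]=(0 12 4 7 10 11 3 2 1)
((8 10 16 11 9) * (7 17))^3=(7 17)(8 11 10 9 16)=[0, 1, 2, 3, 4, 5, 6, 17, 11, 16, 9, 10, 12, 13, 14, 15, 8, 7]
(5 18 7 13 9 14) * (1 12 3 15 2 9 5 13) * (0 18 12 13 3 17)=(0 18 7 1 13 5 12 17)(2 9 14 3 15)=[18, 13, 9, 15, 4, 12, 6, 1, 8, 14, 10, 11, 17, 5, 3, 2, 16, 0, 7]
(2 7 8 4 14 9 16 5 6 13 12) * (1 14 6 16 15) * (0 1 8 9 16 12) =(0 1 14 16 5 12 2 7 9 15 8 4 6 13) =[1, 14, 7, 3, 6, 12, 13, 9, 4, 15, 10, 11, 2, 0, 16, 8, 5]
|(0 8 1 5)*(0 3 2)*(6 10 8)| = 8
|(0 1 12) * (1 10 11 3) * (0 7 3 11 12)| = 6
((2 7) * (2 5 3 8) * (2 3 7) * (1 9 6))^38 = (1 6 9) = [0, 6, 2, 3, 4, 5, 9, 7, 8, 1]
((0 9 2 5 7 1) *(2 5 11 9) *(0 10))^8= (11)= [0, 1, 2, 3, 4, 5, 6, 7, 8, 9, 10, 11]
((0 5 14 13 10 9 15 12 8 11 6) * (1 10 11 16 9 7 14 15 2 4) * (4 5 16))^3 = (0 2 12 1 14 6 9 15 4 7 11 16 5 8 10 13) = [2, 14, 12, 3, 7, 8, 9, 11, 10, 15, 13, 16, 1, 0, 6, 4, 5]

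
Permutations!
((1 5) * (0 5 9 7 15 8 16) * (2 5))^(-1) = (0 16 8 15 7 9 1 5 2) = [16, 5, 0, 3, 4, 2, 6, 9, 15, 1, 10, 11, 12, 13, 14, 7, 8]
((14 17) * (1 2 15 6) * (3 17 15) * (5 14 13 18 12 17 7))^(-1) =[0, 6, 1, 2, 4, 7, 15, 3, 8, 9, 10, 11, 18, 17, 5, 14, 16, 12, 13] =(1 6 15 14 5 7 3 2)(12 18 13 17)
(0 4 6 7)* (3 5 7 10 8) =(0 4 6 10 8 3 5 7) =[4, 1, 2, 5, 6, 7, 10, 0, 3, 9, 8]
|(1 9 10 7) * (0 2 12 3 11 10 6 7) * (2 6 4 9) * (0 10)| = |(0 6 7 1 2 12 3 11)(4 9)| = 8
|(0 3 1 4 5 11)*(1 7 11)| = |(0 3 7 11)(1 4 5)| = 12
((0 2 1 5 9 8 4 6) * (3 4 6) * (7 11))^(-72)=(11)(0 8 5 2 6 9 1)=[8, 0, 6, 3, 4, 2, 9, 7, 5, 1, 10, 11]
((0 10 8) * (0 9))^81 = (0 10 8 9) = [10, 1, 2, 3, 4, 5, 6, 7, 9, 0, 8]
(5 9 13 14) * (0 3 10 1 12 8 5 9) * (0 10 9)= (0 3 9 13 14)(1 12 8 5 10)= [3, 12, 2, 9, 4, 10, 6, 7, 5, 13, 1, 11, 8, 14, 0]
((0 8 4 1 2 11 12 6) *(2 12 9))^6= (12)= [0, 1, 2, 3, 4, 5, 6, 7, 8, 9, 10, 11, 12]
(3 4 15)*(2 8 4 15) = (2 8 4)(3 15) = [0, 1, 8, 15, 2, 5, 6, 7, 4, 9, 10, 11, 12, 13, 14, 3]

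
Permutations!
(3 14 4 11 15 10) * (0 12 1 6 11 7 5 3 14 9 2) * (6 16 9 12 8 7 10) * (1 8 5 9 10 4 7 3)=[5, 16, 0, 12, 4, 1, 11, 9, 3, 2, 14, 15, 8, 13, 7, 6, 10]=(0 5 1 16 10 14 7 9 2)(3 12 8)(6 11 15)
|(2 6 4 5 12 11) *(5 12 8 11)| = 7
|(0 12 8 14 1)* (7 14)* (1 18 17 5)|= 9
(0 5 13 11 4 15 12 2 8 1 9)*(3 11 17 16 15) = (0 5 13 17 16 15 12 2 8 1 9)(3 11 4) = [5, 9, 8, 11, 3, 13, 6, 7, 1, 0, 10, 4, 2, 17, 14, 12, 15, 16]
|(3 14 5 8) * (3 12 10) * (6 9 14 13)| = 9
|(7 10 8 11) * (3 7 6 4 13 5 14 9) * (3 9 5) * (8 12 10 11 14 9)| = |(3 7 11 6 4 13)(5 9 8 14)(10 12)| = 12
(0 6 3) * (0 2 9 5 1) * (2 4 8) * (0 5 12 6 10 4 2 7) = (0 10 4 8 7)(1 5)(2 9 12 6 3) = [10, 5, 9, 2, 8, 1, 3, 0, 7, 12, 4, 11, 6]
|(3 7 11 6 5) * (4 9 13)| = 15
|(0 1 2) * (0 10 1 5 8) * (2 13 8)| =7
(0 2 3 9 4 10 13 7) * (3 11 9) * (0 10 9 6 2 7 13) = (13)(0 7 10)(2 11 6)(4 9) = [7, 1, 11, 3, 9, 5, 2, 10, 8, 4, 0, 6, 12, 13]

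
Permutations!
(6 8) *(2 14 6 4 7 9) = (2 14 6 8 4 7 9) = [0, 1, 14, 3, 7, 5, 8, 9, 4, 2, 10, 11, 12, 13, 6]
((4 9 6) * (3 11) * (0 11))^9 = (11) = [0, 1, 2, 3, 4, 5, 6, 7, 8, 9, 10, 11]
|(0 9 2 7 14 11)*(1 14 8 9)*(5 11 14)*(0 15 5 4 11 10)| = |(0 1 4 11 15 5 10)(2 7 8 9)| = 28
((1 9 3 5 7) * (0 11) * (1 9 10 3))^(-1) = (0 11)(1 9 7 5 3 10) = [11, 9, 2, 10, 4, 3, 6, 5, 8, 7, 1, 0]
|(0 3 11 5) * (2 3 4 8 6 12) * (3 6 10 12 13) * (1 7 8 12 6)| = |(0 4 12 2 1 7 8 10 6 13 3 11 5)| = 13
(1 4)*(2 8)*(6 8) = [0, 4, 6, 3, 1, 5, 8, 7, 2] = (1 4)(2 6 8)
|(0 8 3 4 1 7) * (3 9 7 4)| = |(0 8 9 7)(1 4)| = 4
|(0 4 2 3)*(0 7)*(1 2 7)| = 3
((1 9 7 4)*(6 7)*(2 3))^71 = [0, 9, 3, 2, 1, 5, 7, 4, 8, 6] = (1 9 6 7 4)(2 3)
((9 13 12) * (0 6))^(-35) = (0 6)(9 13 12) = [6, 1, 2, 3, 4, 5, 0, 7, 8, 13, 10, 11, 9, 12]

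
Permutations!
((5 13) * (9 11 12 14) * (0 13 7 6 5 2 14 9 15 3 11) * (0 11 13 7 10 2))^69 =[13, 1, 10, 15, 4, 6, 7, 0, 8, 9, 5, 11, 12, 3, 2, 14] =(0 13 3 15 14 2 10 5 6 7)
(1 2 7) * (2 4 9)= (1 4 9 2 7)= [0, 4, 7, 3, 9, 5, 6, 1, 8, 2]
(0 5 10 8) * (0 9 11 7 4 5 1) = [1, 0, 2, 3, 5, 10, 6, 4, 9, 11, 8, 7] = (0 1)(4 5 10 8 9 11 7)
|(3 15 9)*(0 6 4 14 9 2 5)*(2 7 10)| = |(0 6 4 14 9 3 15 7 10 2 5)| = 11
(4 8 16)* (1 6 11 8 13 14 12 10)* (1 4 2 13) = (1 6 11 8 16 2 13 14 12 10 4) = [0, 6, 13, 3, 1, 5, 11, 7, 16, 9, 4, 8, 10, 14, 12, 15, 2]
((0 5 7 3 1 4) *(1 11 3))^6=(11)(0 5 7 1 4)=[5, 4, 2, 3, 0, 7, 6, 1, 8, 9, 10, 11]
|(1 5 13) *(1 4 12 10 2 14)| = 8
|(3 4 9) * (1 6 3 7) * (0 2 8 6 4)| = |(0 2 8 6 3)(1 4 9 7)| = 20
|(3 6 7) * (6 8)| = |(3 8 6 7)| = 4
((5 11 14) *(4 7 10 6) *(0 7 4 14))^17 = (0 6 11 10 5 7 14) = [6, 1, 2, 3, 4, 7, 11, 14, 8, 9, 5, 10, 12, 13, 0]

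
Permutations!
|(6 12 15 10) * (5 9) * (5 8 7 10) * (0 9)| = 9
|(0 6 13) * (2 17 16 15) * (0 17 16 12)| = 15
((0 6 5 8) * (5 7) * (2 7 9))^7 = (9) = [0, 1, 2, 3, 4, 5, 6, 7, 8, 9]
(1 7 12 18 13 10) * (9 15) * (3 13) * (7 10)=(1 10)(3 13 7 12 18)(9 15)=[0, 10, 2, 13, 4, 5, 6, 12, 8, 15, 1, 11, 18, 7, 14, 9, 16, 17, 3]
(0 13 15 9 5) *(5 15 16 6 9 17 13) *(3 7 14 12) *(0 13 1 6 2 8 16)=(0 5 13)(1 6 9 15 17)(2 8 16)(3 7 14 12)=[5, 6, 8, 7, 4, 13, 9, 14, 16, 15, 10, 11, 3, 0, 12, 17, 2, 1]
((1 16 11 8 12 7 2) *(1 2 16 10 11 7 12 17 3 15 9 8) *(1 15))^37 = (1 8 11 3 9 10 17 15)(7 16) = [0, 8, 2, 9, 4, 5, 6, 16, 11, 10, 17, 3, 12, 13, 14, 1, 7, 15]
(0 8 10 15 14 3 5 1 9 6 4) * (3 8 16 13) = [16, 9, 2, 5, 0, 1, 4, 7, 10, 6, 15, 11, 12, 3, 8, 14, 13] = (0 16 13 3 5 1 9 6 4)(8 10 15 14)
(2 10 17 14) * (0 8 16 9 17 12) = (0 8 16 9 17 14 2 10 12) = [8, 1, 10, 3, 4, 5, 6, 7, 16, 17, 12, 11, 0, 13, 2, 15, 9, 14]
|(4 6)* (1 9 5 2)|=|(1 9 5 2)(4 6)|=4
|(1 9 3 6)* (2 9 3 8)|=|(1 3 6)(2 9 8)|=3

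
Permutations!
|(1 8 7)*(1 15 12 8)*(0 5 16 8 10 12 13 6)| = |(0 5 16 8 7 15 13 6)(10 12)| = 8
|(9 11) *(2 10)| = |(2 10)(9 11)| = 2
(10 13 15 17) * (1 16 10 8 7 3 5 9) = (1 16 10 13 15 17 8 7 3 5 9) = [0, 16, 2, 5, 4, 9, 6, 3, 7, 1, 13, 11, 12, 15, 14, 17, 10, 8]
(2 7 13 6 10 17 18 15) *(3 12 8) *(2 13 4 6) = (2 7 4 6 10 17 18 15 13)(3 12 8) = [0, 1, 7, 12, 6, 5, 10, 4, 3, 9, 17, 11, 8, 2, 14, 13, 16, 18, 15]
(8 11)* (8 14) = [0, 1, 2, 3, 4, 5, 6, 7, 11, 9, 10, 14, 12, 13, 8] = (8 11 14)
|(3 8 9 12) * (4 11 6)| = 12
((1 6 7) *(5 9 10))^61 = (1 6 7)(5 9 10) = [0, 6, 2, 3, 4, 9, 7, 1, 8, 10, 5]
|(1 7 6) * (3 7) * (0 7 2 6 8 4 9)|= |(0 7 8 4 9)(1 3 2 6)|= 20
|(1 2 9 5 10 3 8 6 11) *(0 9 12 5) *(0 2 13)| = 12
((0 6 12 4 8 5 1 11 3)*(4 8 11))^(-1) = (0 3 11 4 1 5 8 12 6) = [3, 5, 2, 11, 1, 8, 0, 7, 12, 9, 10, 4, 6]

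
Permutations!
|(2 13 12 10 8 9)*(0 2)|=|(0 2 13 12 10 8 9)|=7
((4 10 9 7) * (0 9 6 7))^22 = [0, 1, 2, 3, 6, 5, 4, 10, 8, 9, 7] = (4 6)(7 10)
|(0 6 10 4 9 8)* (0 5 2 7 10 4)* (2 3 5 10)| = |(0 6 4 9 8 10)(2 7)(3 5)| = 6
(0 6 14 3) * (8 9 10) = (0 6 14 3)(8 9 10) = [6, 1, 2, 0, 4, 5, 14, 7, 9, 10, 8, 11, 12, 13, 3]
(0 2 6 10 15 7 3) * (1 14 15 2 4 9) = [4, 14, 6, 0, 9, 5, 10, 3, 8, 1, 2, 11, 12, 13, 15, 7] = (0 4 9 1 14 15 7 3)(2 6 10)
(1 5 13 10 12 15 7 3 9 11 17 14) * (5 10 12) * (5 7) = (1 10 7 3 9 11 17 14)(5 13 12 15) = [0, 10, 2, 9, 4, 13, 6, 3, 8, 11, 7, 17, 15, 12, 1, 5, 16, 14]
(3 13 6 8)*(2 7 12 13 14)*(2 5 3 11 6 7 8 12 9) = (2 8 11 6 12 13 7 9)(3 14 5) = [0, 1, 8, 14, 4, 3, 12, 9, 11, 2, 10, 6, 13, 7, 5]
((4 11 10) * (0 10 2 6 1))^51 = (0 4 2 1 10 11 6) = [4, 10, 1, 3, 2, 5, 0, 7, 8, 9, 11, 6]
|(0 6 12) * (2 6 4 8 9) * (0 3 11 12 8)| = |(0 4)(2 6 8 9)(3 11 12)| = 12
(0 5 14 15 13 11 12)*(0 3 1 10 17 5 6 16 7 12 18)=(0 6 16 7 12 3 1 10 17 5 14 15 13 11 18)=[6, 10, 2, 1, 4, 14, 16, 12, 8, 9, 17, 18, 3, 11, 15, 13, 7, 5, 0]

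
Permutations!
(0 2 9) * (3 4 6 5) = [2, 1, 9, 4, 6, 3, 5, 7, 8, 0] = (0 2 9)(3 4 6 5)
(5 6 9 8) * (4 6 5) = [0, 1, 2, 3, 6, 5, 9, 7, 4, 8] = (4 6 9 8)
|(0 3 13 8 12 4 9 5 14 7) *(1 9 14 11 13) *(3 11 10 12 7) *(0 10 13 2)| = |(0 11 2)(1 9 5 13 8 7 10 12 4 14 3)| = 33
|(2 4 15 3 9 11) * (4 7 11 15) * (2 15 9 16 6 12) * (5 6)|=|(2 7 11 15 3 16 5 6 12)|=9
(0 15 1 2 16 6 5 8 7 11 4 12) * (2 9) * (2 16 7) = (0 15 1 9 16 6 5 8 2 7 11 4 12) = [15, 9, 7, 3, 12, 8, 5, 11, 2, 16, 10, 4, 0, 13, 14, 1, 6]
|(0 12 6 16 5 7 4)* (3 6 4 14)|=6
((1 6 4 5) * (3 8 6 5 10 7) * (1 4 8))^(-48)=(10)=[0, 1, 2, 3, 4, 5, 6, 7, 8, 9, 10]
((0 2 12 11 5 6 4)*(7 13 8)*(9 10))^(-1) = (0 4 6 5 11 12 2)(7 8 13)(9 10) = [4, 1, 0, 3, 6, 11, 5, 8, 13, 10, 9, 12, 2, 7]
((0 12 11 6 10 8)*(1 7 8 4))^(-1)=(0 8 7 1 4 10 6 11 12)=[8, 4, 2, 3, 10, 5, 11, 1, 7, 9, 6, 12, 0]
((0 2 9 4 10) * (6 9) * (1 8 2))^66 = [8, 2, 9, 3, 0, 5, 4, 7, 6, 10, 1] = (0 8 6 4)(1 2 9 10)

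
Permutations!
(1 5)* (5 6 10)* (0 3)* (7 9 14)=(0 3)(1 6 10 5)(7 9 14)=[3, 6, 2, 0, 4, 1, 10, 9, 8, 14, 5, 11, 12, 13, 7]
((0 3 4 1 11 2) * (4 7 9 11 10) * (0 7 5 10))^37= (0 3 5 10 4 1)(2 7 9 11)= [3, 0, 7, 5, 1, 10, 6, 9, 8, 11, 4, 2]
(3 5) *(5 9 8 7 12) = [0, 1, 2, 9, 4, 3, 6, 12, 7, 8, 10, 11, 5] = (3 9 8 7 12 5)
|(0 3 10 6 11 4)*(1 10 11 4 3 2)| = 6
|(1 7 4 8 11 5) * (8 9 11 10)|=6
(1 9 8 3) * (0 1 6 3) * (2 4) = (0 1 9 8)(2 4)(3 6) = [1, 9, 4, 6, 2, 5, 3, 7, 0, 8]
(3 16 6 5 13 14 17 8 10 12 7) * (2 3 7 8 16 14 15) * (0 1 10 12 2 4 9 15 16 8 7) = [1, 10, 3, 14, 9, 13, 5, 0, 12, 15, 2, 11, 7, 16, 17, 4, 6, 8] = (0 1 10 2 3 14 17 8 12 7)(4 9 15)(5 13 16 6)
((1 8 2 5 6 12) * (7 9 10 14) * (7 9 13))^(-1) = (1 12 6 5 2 8)(7 13)(9 14 10) = [0, 12, 8, 3, 4, 2, 5, 13, 1, 14, 9, 11, 6, 7, 10]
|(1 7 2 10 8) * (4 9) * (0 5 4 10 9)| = |(0 5 4)(1 7 2 9 10 8)| = 6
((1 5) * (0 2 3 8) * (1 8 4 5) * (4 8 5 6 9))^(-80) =(4 6 9) =[0, 1, 2, 3, 6, 5, 9, 7, 8, 4]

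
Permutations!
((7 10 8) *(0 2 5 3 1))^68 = (0 3 2 1 5)(7 8 10) = [3, 5, 1, 2, 4, 0, 6, 8, 10, 9, 7]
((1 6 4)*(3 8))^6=(8)=[0, 1, 2, 3, 4, 5, 6, 7, 8]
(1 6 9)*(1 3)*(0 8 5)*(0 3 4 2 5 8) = (1 6 9 4 2 5 3) = [0, 6, 5, 1, 2, 3, 9, 7, 8, 4]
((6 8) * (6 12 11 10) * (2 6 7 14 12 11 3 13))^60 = [0, 1, 2, 3, 4, 5, 6, 7, 8, 9, 10, 11, 12, 13, 14] = (14)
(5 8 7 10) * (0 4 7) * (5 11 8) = (0 4 7 10 11 8) = [4, 1, 2, 3, 7, 5, 6, 10, 0, 9, 11, 8]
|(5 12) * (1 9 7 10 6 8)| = 6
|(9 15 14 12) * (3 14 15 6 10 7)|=7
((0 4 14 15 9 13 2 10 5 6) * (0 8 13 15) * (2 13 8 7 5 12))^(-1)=[14, 1, 12, 3, 0, 7, 5, 6, 8, 15, 2, 11, 10, 13, 4, 9]=(0 14 4)(2 12 10)(5 7 6)(9 15)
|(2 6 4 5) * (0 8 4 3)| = 7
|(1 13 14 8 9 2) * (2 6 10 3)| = |(1 13 14 8 9 6 10 3 2)| = 9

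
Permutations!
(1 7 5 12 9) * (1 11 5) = (1 7)(5 12 9 11) = [0, 7, 2, 3, 4, 12, 6, 1, 8, 11, 10, 5, 9]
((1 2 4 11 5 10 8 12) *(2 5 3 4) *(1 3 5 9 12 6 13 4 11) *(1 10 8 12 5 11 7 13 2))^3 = (1 8)(2 5)(3 4)(6 9)(7 10)(12 13) = [0, 8, 5, 4, 3, 2, 9, 10, 1, 6, 7, 11, 13, 12]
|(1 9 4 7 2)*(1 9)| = |(2 9 4 7)| = 4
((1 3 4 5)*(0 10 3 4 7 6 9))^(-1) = (0 9 6 7 3 10)(1 5 4) = [9, 5, 2, 10, 1, 4, 7, 3, 8, 6, 0]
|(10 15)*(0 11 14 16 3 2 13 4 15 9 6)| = 12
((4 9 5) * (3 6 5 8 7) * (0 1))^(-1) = (0 1)(3 7 8 9 4 5 6) = [1, 0, 2, 7, 5, 6, 3, 8, 9, 4]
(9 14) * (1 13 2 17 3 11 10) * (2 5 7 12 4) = [0, 13, 17, 11, 2, 7, 6, 12, 8, 14, 1, 10, 4, 5, 9, 15, 16, 3] = (1 13 5 7 12 4 2 17 3 11 10)(9 14)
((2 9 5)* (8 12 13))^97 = (2 9 5)(8 12 13) = [0, 1, 9, 3, 4, 2, 6, 7, 12, 5, 10, 11, 13, 8]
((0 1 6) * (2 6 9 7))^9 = (0 7)(1 2)(6 9) = [7, 2, 1, 3, 4, 5, 9, 0, 8, 6]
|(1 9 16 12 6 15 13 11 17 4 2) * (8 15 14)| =|(1 9 16 12 6 14 8 15 13 11 17 4 2)| =13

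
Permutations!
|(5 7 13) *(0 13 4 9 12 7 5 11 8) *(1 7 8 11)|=8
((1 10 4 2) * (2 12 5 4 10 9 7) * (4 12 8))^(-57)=(1 2 7 9)(4 8)(5 12)=[0, 2, 7, 3, 8, 12, 6, 9, 4, 1, 10, 11, 5]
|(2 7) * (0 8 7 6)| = 5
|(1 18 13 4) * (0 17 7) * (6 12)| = |(0 17 7)(1 18 13 4)(6 12)| = 12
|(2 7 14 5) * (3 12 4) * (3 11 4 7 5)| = 4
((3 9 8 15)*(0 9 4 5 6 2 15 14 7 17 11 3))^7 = [3, 1, 17, 9, 8, 14, 7, 2, 5, 4, 10, 0, 12, 13, 6, 11, 16, 15] = (0 3 9 4 8 5 14 6 7 2 17 15 11)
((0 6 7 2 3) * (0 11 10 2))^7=(0 6 7)(2 10 11 3)=[6, 1, 10, 2, 4, 5, 7, 0, 8, 9, 11, 3]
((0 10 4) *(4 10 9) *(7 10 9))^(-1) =(0 4 9 10 7) =[4, 1, 2, 3, 9, 5, 6, 0, 8, 10, 7]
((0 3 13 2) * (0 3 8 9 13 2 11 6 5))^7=(13)(2 3)=[0, 1, 3, 2, 4, 5, 6, 7, 8, 9, 10, 11, 12, 13]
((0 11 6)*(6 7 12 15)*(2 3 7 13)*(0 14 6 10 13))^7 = (15)(0 11)(6 14) = [11, 1, 2, 3, 4, 5, 14, 7, 8, 9, 10, 0, 12, 13, 6, 15]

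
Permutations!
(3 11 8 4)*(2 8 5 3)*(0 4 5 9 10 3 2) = (0 4)(2 8 5)(3 11 9 10) = [4, 1, 8, 11, 0, 2, 6, 7, 5, 10, 3, 9]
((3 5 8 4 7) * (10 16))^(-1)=(3 7 4 8 5)(10 16)=[0, 1, 2, 7, 8, 3, 6, 4, 5, 9, 16, 11, 12, 13, 14, 15, 10]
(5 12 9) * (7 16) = (5 12 9)(7 16) = [0, 1, 2, 3, 4, 12, 6, 16, 8, 5, 10, 11, 9, 13, 14, 15, 7]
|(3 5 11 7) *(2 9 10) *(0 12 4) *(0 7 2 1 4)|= 18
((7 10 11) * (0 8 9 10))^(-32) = (0 11 9)(7 10 8) = [11, 1, 2, 3, 4, 5, 6, 10, 7, 0, 8, 9]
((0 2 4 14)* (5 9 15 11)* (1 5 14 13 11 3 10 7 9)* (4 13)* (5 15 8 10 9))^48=(15)(0 11 2 14 13)=[11, 1, 14, 3, 4, 5, 6, 7, 8, 9, 10, 2, 12, 0, 13, 15]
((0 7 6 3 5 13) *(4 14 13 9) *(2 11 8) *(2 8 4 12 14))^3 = [3, 1, 2, 12, 4, 14, 9, 5, 8, 13, 10, 11, 0, 6, 7] = (0 3 12)(5 14 7)(6 9 13)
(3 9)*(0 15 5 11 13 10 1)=[15, 0, 2, 9, 4, 11, 6, 7, 8, 3, 1, 13, 12, 10, 14, 5]=(0 15 5 11 13 10 1)(3 9)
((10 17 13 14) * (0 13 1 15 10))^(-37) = (0 14 13)(1 17 10 15) = [14, 17, 2, 3, 4, 5, 6, 7, 8, 9, 15, 11, 12, 0, 13, 1, 16, 10]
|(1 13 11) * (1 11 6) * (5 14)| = |(1 13 6)(5 14)| = 6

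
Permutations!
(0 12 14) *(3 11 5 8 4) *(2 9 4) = (0 12 14)(2 9 4 3 11 5 8) = [12, 1, 9, 11, 3, 8, 6, 7, 2, 4, 10, 5, 14, 13, 0]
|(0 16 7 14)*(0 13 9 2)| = |(0 16 7 14 13 9 2)| = 7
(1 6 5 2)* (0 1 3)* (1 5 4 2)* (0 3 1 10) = (0 5 10)(1 6 4 2) = [5, 6, 1, 3, 2, 10, 4, 7, 8, 9, 0]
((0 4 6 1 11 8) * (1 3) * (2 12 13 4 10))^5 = (0 4 8 13 11 12 1 2 3 10 6) = [4, 2, 3, 10, 8, 5, 0, 7, 13, 9, 6, 12, 1, 11]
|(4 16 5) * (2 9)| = |(2 9)(4 16 5)| = 6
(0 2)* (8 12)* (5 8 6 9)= (0 2)(5 8 12 6 9)= [2, 1, 0, 3, 4, 8, 9, 7, 12, 5, 10, 11, 6]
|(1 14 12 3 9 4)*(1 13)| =|(1 14 12 3 9 4 13)| =7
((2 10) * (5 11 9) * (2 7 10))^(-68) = (5 11 9) = [0, 1, 2, 3, 4, 11, 6, 7, 8, 5, 10, 9]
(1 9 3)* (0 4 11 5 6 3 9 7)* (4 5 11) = (11)(0 5 6 3 1 7) = [5, 7, 2, 1, 4, 6, 3, 0, 8, 9, 10, 11]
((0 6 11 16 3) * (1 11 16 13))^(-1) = (0 3 16 6)(1 13 11) = [3, 13, 2, 16, 4, 5, 0, 7, 8, 9, 10, 1, 12, 11, 14, 15, 6]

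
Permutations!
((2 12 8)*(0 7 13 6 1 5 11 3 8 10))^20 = (0 8 1)(2 5 7)(3 6 10)(11 13 12) = [8, 0, 5, 6, 4, 7, 10, 2, 1, 9, 3, 13, 11, 12]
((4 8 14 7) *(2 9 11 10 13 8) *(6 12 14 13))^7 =[0, 1, 7, 3, 14, 5, 11, 12, 13, 4, 9, 2, 10, 8, 6] =(2 7 12 10 9 4 14 6 11)(8 13)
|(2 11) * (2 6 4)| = 4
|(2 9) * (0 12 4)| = |(0 12 4)(2 9)| = 6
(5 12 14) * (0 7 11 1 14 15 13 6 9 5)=(0 7 11 1 14)(5 12 15 13 6 9)=[7, 14, 2, 3, 4, 12, 9, 11, 8, 5, 10, 1, 15, 6, 0, 13]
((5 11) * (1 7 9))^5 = (1 9 7)(5 11) = [0, 9, 2, 3, 4, 11, 6, 1, 8, 7, 10, 5]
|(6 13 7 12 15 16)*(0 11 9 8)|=12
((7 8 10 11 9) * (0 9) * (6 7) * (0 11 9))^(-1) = (11)(6 9 10 8 7) = [0, 1, 2, 3, 4, 5, 9, 6, 7, 10, 8, 11]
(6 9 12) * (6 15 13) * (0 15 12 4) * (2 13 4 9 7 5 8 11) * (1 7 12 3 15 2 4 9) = (0 2 13 6 12 3 15 9 1 7 5 8 11 4) = [2, 7, 13, 15, 0, 8, 12, 5, 11, 1, 10, 4, 3, 6, 14, 9]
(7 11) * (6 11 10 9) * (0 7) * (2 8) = [7, 1, 8, 3, 4, 5, 11, 10, 2, 6, 9, 0] = (0 7 10 9 6 11)(2 8)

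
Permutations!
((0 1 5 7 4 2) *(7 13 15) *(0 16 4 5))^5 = (0 1)(2 4 16)(5 13 15 7) = [1, 0, 4, 3, 16, 13, 6, 5, 8, 9, 10, 11, 12, 15, 14, 7, 2]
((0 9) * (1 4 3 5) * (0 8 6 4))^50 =[8, 9, 2, 1, 5, 0, 3, 7, 4, 6] =(0 8 4 5)(1 9 6 3)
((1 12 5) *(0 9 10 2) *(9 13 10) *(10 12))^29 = (0 13 12 5 1 10 2) = [13, 10, 0, 3, 4, 1, 6, 7, 8, 9, 2, 11, 5, 12]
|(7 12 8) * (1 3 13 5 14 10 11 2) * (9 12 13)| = 12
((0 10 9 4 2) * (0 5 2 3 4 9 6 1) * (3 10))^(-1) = (0 1 6 10 4 3)(2 5) = [1, 6, 5, 0, 3, 2, 10, 7, 8, 9, 4]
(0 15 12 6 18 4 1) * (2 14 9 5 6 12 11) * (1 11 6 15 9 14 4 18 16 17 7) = (18)(0 9 5 15 6 16 17 7 1)(2 4 11) = [9, 0, 4, 3, 11, 15, 16, 1, 8, 5, 10, 2, 12, 13, 14, 6, 17, 7, 18]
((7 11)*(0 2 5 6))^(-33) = (0 6 5 2)(7 11) = [6, 1, 0, 3, 4, 2, 5, 11, 8, 9, 10, 7]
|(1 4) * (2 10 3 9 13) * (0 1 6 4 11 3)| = 8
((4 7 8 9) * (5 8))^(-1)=(4 9 8 5 7)=[0, 1, 2, 3, 9, 7, 6, 4, 5, 8]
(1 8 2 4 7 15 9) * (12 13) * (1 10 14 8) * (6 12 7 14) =(2 4 14 8)(6 12 13 7 15 9 10) =[0, 1, 4, 3, 14, 5, 12, 15, 2, 10, 6, 11, 13, 7, 8, 9]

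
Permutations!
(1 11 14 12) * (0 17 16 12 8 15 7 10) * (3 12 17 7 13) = (0 7 10)(1 11 14 8 15 13 3 12)(16 17) = [7, 11, 2, 12, 4, 5, 6, 10, 15, 9, 0, 14, 1, 3, 8, 13, 17, 16]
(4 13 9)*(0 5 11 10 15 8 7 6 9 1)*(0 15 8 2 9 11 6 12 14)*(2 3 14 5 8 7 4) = (0 8 4 13 1 15 3 14)(2 9)(5 6 11 10 7 12) = [8, 15, 9, 14, 13, 6, 11, 12, 4, 2, 7, 10, 5, 1, 0, 3]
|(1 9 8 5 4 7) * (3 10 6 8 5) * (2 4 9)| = 4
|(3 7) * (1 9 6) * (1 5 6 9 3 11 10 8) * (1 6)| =8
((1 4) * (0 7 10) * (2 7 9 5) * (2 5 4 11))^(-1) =(0 10 7 2 11 1 4 9) =[10, 4, 11, 3, 9, 5, 6, 2, 8, 0, 7, 1]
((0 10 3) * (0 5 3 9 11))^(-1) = (0 11 9 10)(3 5) = [11, 1, 2, 5, 4, 3, 6, 7, 8, 10, 0, 9]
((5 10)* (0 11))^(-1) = [11, 1, 2, 3, 4, 10, 6, 7, 8, 9, 5, 0] = (0 11)(5 10)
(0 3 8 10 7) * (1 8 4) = (0 3 4 1 8 10 7) = [3, 8, 2, 4, 1, 5, 6, 0, 10, 9, 7]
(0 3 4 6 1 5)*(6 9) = (0 3 4 9 6 1 5) = [3, 5, 2, 4, 9, 0, 1, 7, 8, 6]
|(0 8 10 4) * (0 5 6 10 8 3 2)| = 12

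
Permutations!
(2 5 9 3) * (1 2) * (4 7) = (1 2 5 9 3)(4 7) = [0, 2, 5, 1, 7, 9, 6, 4, 8, 3]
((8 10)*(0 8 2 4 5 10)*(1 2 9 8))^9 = [1, 2, 4, 3, 5, 10, 6, 7, 0, 8, 9] = (0 1 2 4 5 10 9 8)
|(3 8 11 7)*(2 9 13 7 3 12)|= 15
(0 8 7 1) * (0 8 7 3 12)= [7, 8, 2, 12, 4, 5, 6, 1, 3, 9, 10, 11, 0]= (0 7 1 8 3 12)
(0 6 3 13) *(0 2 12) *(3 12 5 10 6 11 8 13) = (0 11 8 13 2 5 10 6 12) = [11, 1, 5, 3, 4, 10, 12, 7, 13, 9, 6, 8, 0, 2]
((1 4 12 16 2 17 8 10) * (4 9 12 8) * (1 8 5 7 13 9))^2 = (2 4 7 9 16 17 5 13 12) = [0, 1, 4, 3, 7, 13, 6, 9, 8, 16, 10, 11, 2, 12, 14, 15, 17, 5]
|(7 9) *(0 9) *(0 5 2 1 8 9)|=|(1 8 9 7 5 2)|=6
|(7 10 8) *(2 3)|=|(2 3)(7 10 8)|=6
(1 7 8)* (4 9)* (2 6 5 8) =[0, 7, 6, 3, 9, 8, 5, 2, 1, 4] =(1 7 2 6 5 8)(4 9)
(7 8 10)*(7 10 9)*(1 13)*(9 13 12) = [0, 12, 2, 3, 4, 5, 6, 8, 13, 7, 10, 11, 9, 1] = (1 12 9 7 8 13)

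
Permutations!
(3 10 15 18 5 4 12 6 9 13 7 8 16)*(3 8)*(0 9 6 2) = (0 9 13 7 3 10 15 18 5 4 12 2)(8 16) = [9, 1, 0, 10, 12, 4, 6, 3, 16, 13, 15, 11, 2, 7, 14, 18, 8, 17, 5]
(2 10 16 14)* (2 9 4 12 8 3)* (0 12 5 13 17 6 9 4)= (0 12 8 3 2 10 16 14 4 5 13 17 6 9)= [12, 1, 10, 2, 5, 13, 9, 7, 3, 0, 16, 11, 8, 17, 4, 15, 14, 6]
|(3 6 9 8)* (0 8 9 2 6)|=|(9)(0 8 3)(2 6)|=6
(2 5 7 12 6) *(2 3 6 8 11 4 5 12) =[0, 1, 12, 6, 5, 7, 3, 2, 11, 9, 10, 4, 8] =(2 12 8 11 4 5 7)(3 6)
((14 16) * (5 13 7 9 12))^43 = [0, 1, 2, 3, 4, 9, 6, 5, 8, 13, 10, 11, 7, 12, 16, 15, 14] = (5 9 13 12 7)(14 16)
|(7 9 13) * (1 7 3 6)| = |(1 7 9 13 3 6)| = 6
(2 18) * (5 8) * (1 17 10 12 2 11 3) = (1 17 10 12 2 18 11 3)(5 8) = [0, 17, 18, 1, 4, 8, 6, 7, 5, 9, 12, 3, 2, 13, 14, 15, 16, 10, 11]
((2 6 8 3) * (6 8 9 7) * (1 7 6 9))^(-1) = (1 6 9 7)(2 3 8) = [0, 6, 3, 8, 4, 5, 9, 1, 2, 7]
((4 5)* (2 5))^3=(5)=[0, 1, 2, 3, 4, 5]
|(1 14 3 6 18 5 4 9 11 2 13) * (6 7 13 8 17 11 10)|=|(1 14 3 7 13)(2 8 17 11)(4 9 10 6 18 5)|=60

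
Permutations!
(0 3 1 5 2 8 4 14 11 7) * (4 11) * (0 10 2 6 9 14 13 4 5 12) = (0 3 1 12)(2 8 11 7 10)(4 13)(5 6 9 14) = [3, 12, 8, 1, 13, 6, 9, 10, 11, 14, 2, 7, 0, 4, 5]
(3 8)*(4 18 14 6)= (3 8)(4 18 14 6)= [0, 1, 2, 8, 18, 5, 4, 7, 3, 9, 10, 11, 12, 13, 6, 15, 16, 17, 14]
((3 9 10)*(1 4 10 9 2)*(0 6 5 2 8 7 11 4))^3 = (0 2 6 1 5)(3 11)(4 8)(7 10) = [2, 5, 6, 11, 8, 0, 1, 10, 4, 9, 7, 3]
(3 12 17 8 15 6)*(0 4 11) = (0 4 11)(3 12 17 8 15 6) = [4, 1, 2, 12, 11, 5, 3, 7, 15, 9, 10, 0, 17, 13, 14, 6, 16, 8]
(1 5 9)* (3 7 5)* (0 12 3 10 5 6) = (0 12 3 7 6)(1 10 5 9) = [12, 10, 2, 7, 4, 9, 0, 6, 8, 1, 5, 11, 3]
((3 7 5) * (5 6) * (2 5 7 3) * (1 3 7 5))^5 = [0, 2, 5, 1, 4, 6, 7, 3] = (1 2 5 6 7 3)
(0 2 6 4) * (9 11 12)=(0 2 6 4)(9 11 12)=[2, 1, 6, 3, 0, 5, 4, 7, 8, 11, 10, 12, 9]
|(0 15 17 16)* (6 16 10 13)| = |(0 15 17 10 13 6 16)| = 7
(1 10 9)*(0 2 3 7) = [2, 10, 3, 7, 4, 5, 6, 0, 8, 1, 9] = (0 2 3 7)(1 10 9)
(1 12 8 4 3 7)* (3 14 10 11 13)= [0, 12, 2, 7, 14, 5, 6, 1, 4, 9, 11, 13, 8, 3, 10]= (1 12 8 4 14 10 11 13 3 7)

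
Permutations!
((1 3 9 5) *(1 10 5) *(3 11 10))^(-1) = (1 9 3 5 10 11) = [0, 9, 2, 5, 4, 10, 6, 7, 8, 3, 11, 1]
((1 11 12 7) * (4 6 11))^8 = [0, 6, 2, 3, 11, 5, 12, 4, 8, 9, 10, 7, 1] = (1 6 12)(4 11 7)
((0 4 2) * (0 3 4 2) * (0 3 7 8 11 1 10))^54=(0 1 8 2 10 11 7)=[1, 8, 10, 3, 4, 5, 6, 0, 2, 9, 11, 7]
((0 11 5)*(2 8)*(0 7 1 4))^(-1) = (0 4 1 7 5 11)(2 8) = [4, 7, 8, 3, 1, 11, 6, 5, 2, 9, 10, 0]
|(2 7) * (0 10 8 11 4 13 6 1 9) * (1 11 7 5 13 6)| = |(0 10 8 7 2 5 13 1 9)(4 6 11)| = 9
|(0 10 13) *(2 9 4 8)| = 12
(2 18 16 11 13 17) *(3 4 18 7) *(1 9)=(1 9)(2 7 3 4 18 16 11 13 17)=[0, 9, 7, 4, 18, 5, 6, 3, 8, 1, 10, 13, 12, 17, 14, 15, 11, 2, 16]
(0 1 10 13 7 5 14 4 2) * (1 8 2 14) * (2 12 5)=(0 8 12 5 1 10 13 7 2)(4 14)=[8, 10, 0, 3, 14, 1, 6, 2, 12, 9, 13, 11, 5, 7, 4]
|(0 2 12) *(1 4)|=|(0 2 12)(1 4)|=6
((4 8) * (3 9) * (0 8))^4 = (9)(0 8 4) = [8, 1, 2, 3, 0, 5, 6, 7, 4, 9]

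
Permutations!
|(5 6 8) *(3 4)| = 6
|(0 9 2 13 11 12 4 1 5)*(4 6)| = 10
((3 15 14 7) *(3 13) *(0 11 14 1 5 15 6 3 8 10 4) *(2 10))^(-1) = (0 4 10 2 8 13 7 14 11)(1 15 5)(3 6) = [4, 15, 8, 6, 10, 1, 3, 14, 13, 9, 2, 0, 12, 7, 11, 5]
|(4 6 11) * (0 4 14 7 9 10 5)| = |(0 4 6 11 14 7 9 10 5)| = 9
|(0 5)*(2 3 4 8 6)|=|(0 5)(2 3 4 8 6)|=10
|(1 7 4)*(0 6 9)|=|(0 6 9)(1 7 4)|=3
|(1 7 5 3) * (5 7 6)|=4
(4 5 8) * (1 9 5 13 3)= [0, 9, 2, 1, 13, 8, 6, 7, 4, 5, 10, 11, 12, 3]= (1 9 5 8 4 13 3)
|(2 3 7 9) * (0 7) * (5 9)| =|(0 7 5 9 2 3)| =6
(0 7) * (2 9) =(0 7)(2 9) =[7, 1, 9, 3, 4, 5, 6, 0, 8, 2]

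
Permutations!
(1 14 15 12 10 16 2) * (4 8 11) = [0, 14, 1, 3, 8, 5, 6, 7, 11, 9, 16, 4, 10, 13, 15, 12, 2] = (1 14 15 12 10 16 2)(4 8 11)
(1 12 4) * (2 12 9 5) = (1 9 5 2 12 4) = [0, 9, 12, 3, 1, 2, 6, 7, 8, 5, 10, 11, 4]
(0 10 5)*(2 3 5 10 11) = (0 11 2 3 5) = [11, 1, 3, 5, 4, 0, 6, 7, 8, 9, 10, 2]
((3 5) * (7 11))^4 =(11) =[0, 1, 2, 3, 4, 5, 6, 7, 8, 9, 10, 11]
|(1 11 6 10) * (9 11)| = |(1 9 11 6 10)| = 5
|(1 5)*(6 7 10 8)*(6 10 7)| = 2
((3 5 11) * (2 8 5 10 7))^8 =(2 8 5 11 3 10 7) =[0, 1, 8, 10, 4, 11, 6, 2, 5, 9, 7, 3]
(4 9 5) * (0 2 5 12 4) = [2, 1, 5, 3, 9, 0, 6, 7, 8, 12, 10, 11, 4] = (0 2 5)(4 9 12)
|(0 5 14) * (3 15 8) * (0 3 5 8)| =6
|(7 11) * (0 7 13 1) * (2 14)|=|(0 7 11 13 1)(2 14)|=10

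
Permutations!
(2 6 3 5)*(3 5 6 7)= (2 7 3 6 5)= [0, 1, 7, 6, 4, 2, 5, 3]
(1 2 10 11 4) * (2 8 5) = (1 8 5 2 10 11 4) = [0, 8, 10, 3, 1, 2, 6, 7, 5, 9, 11, 4]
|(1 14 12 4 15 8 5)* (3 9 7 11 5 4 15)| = |(1 14 12 15 8 4 3 9 7 11 5)| = 11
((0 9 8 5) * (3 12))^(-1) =(0 5 8 9)(3 12) =[5, 1, 2, 12, 4, 8, 6, 7, 9, 0, 10, 11, 3]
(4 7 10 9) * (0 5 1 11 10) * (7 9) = (0 5 1 11 10 7)(4 9) = [5, 11, 2, 3, 9, 1, 6, 0, 8, 4, 7, 10]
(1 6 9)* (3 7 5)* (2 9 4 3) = (1 6 4 3 7 5 2 9) = [0, 6, 9, 7, 3, 2, 4, 5, 8, 1]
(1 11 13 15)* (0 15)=[15, 11, 2, 3, 4, 5, 6, 7, 8, 9, 10, 13, 12, 0, 14, 1]=(0 15 1 11 13)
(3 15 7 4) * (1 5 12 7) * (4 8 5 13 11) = (1 13 11 4 3 15)(5 12 7 8) = [0, 13, 2, 15, 3, 12, 6, 8, 5, 9, 10, 4, 7, 11, 14, 1]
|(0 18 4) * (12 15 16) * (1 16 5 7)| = |(0 18 4)(1 16 12 15 5 7)| = 6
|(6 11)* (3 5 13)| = 6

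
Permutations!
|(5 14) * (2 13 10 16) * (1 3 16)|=6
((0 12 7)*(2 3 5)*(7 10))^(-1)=[7, 1, 5, 2, 4, 3, 6, 10, 8, 9, 12, 11, 0]=(0 7 10 12)(2 5 3)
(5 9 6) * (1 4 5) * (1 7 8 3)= [0, 4, 2, 1, 5, 9, 7, 8, 3, 6]= (1 4 5 9 6 7 8 3)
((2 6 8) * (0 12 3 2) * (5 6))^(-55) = (0 12 3 2 5 6 8) = [12, 1, 5, 2, 4, 6, 8, 7, 0, 9, 10, 11, 3]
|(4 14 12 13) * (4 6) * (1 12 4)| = |(1 12 13 6)(4 14)| = 4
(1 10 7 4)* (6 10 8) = (1 8 6 10 7 4) = [0, 8, 2, 3, 1, 5, 10, 4, 6, 9, 7]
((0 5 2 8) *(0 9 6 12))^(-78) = (0 12 6 9 8 2 5) = [12, 1, 5, 3, 4, 0, 9, 7, 2, 8, 10, 11, 6]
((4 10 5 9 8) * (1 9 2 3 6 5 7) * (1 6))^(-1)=(1 3 2 5 6 7 10 4 8 9)=[0, 3, 5, 2, 8, 6, 7, 10, 9, 1, 4]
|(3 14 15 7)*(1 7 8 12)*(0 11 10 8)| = 10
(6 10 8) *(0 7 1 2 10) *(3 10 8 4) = [7, 2, 8, 10, 3, 5, 0, 1, 6, 9, 4] = (0 7 1 2 8 6)(3 10 4)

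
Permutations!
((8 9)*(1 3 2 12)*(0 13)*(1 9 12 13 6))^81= (0 3)(1 13)(2 6)= [3, 13, 6, 0, 4, 5, 2, 7, 8, 9, 10, 11, 12, 1]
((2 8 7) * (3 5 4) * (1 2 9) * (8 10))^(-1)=(1 9 7 8 10 2)(3 4 5)=[0, 9, 1, 4, 5, 3, 6, 8, 10, 7, 2]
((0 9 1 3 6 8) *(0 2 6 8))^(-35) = [0, 1, 2, 3, 4, 5, 6, 7, 8, 9] = (9)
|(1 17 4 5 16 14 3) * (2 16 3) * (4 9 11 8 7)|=|(1 17 9 11 8 7 4 5 3)(2 16 14)|=9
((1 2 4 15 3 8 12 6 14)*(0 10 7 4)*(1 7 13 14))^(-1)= (0 2 1 6 12 8 3 15 4 7 14 13 10)= [2, 6, 1, 15, 7, 5, 12, 14, 3, 9, 0, 11, 8, 10, 13, 4]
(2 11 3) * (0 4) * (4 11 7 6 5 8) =(0 11 3 2 7 6 5 8 4) =[11, 1, 7, 2, 0, 8, 5, 6, 4, 9, 10, 3]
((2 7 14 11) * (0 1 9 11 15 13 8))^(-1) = (0 8 13 15 14 7 2 11 9 1) = [8, 0, 11, 3, 4, 5, 6, 2, 13, 1, 10, 9, 12, 15, 7, 14]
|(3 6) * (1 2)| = |(1 2)(3 6)| = 2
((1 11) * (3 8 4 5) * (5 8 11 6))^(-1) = [0, 11, 2, 5, 8, 6, 1, 7, 4, 9, 10, 3] = (1 11 3 5 6)(4 8)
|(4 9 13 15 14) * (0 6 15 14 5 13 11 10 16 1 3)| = |(0 6 15 5 13 14 4 9 11 10 16 1 3)| = 13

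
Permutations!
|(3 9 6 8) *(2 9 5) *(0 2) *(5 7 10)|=9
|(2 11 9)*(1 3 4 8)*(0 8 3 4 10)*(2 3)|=9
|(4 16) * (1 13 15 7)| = |(1 13 15 7)(4 16)| = 4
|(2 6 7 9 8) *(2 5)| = |(2 6 7 9 8 5)| = 6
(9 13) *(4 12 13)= (4 12 13 9)= [0, 1, 2, 3, 12, 5, 6, 7, 8, 4, 10, 11, 13, 9]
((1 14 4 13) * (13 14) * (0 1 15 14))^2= [13, 15, 2, 3, 1, 5, 6, 7, 8, 9, 10, 11, 12, 14, 0, 4]= (0 13 14)(1 15 4)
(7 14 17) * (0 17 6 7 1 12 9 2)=(0 17 1 12 9 2)(6 7 14)=[17, 12, 0, 3, 4, 5, 7, 14, 8, 2, 10, 11, 9, 13, 6, 15, 16, 1]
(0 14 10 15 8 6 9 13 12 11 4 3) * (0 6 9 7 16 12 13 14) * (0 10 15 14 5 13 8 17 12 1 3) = [10, 3, 2, 6, 0, 13, 7, 16, 9, 5, 14, 4, 11, 8, 15, 17, 1, 12] = (0 10 14 15 17 12 11 4)(1 3 6 7 16)(5 13 8 9)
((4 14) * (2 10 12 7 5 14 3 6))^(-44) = [0, 1, 10, 6, 3, 14, 2, 5, 8, 9, 12, 11, 7, 13, 4] = (2 10 12 7 5 14 4 3 6)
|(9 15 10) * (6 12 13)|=|(6 12 13)(9 15 10)|=3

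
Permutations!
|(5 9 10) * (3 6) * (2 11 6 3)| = 3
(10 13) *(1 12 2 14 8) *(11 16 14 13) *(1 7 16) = [0, 12, 13, 3, 4, 5, 6, 16, 7, 9, 11, 1, 2, 10, 8, 15, 14] = (1 12 2 13 10 11)(7 16 14 8)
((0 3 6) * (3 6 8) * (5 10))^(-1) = (0 6)(3 8)(5 10) = [6, 1, 2, 8, 4, 10, 0, 7, 3, 9, 5]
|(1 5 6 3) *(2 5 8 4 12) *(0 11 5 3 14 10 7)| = 42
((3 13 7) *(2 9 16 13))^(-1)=(2 3 7 13 16 9)=[0, 1, 3, 7, 4, 5, 6, 13, 8, 2, 10, 11, 12, 16, 14, 15, 9]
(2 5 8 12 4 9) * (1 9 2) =[0, 9, 5, 3, 2, 8, 6, 7, 12, 1, 10, 11, 4] =(1 9)(2 5 8 12 4)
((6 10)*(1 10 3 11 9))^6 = [0, 1, 2, 3, 4, 5, 6, 7, 8, 9, 10, 11] = (11)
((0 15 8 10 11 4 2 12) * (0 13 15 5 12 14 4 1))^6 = (0 10 13)(1 8 12)(5 11 15) = [10, 8, 2, 3, 4, 11, 6, 7, 12, 9, 13, 15, 1, 0, 14, 5]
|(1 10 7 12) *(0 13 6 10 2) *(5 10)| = 9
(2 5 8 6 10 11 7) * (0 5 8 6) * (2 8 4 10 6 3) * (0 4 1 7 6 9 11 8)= (0 5 3 2 1 7)(4 10 8)(6 9 11)= [5, 7, 1, 2, 10, 3, 9, 0, 4, 11, 8, 6]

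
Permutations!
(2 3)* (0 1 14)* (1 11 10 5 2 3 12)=(0 11 10 5 2 12 1 14)=[11, 14, 12, 3, 4, 2, 6, 7, 8, 9, 5, 10, 1, 13, 0]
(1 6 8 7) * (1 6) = (6 8 7) = [0, 1, 2, 3, 4, 5, 8, 6, 7]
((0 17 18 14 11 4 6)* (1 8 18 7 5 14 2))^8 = (18) = [0, 1, 2, 3, 4, 5, 6, 7, 8, 9, 10, 11, 12, 13, 14, 15, 16, 17, 18]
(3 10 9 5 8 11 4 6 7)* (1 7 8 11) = [0, 7, 2, 10, 6, 11, 8, 3, 1, 5, 9, 4] = (1 7 3 10 9 5 11 4 6 8)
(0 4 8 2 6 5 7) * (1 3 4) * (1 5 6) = [5, 3, 1, 4, 8, 7, 6, 0, 2] = (0 5 7)(1 3 4 8 2)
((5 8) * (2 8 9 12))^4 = (2 12 9 5 8) = [0, 1, 12, 3, 4, 8, 6, 7, 2, 5, 10, 11, 9]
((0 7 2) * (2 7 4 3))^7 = [2, 1, 3, 4, 0, 5, 6, 7] = (7)(0 2 3 4)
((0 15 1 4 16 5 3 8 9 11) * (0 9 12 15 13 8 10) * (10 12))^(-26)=(0 8)(1 16 3 15 4 5 12)(10 13)=[8, 16, 2, 15, 5, 12, 6, 7, 0, 9, 13, 11, 1, 10, 14, 4, 3]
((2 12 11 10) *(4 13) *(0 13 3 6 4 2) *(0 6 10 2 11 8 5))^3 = [2, 1, 5, 4, 6, 11, 10, 7, 13, 9, 3, 8, 0, 12] = (0 2 5 11 8 13 12)(3 4 6 10)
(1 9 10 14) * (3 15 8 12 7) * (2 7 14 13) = (1 9 10 13 2 7 3 15 8 12 14) = [0, 9, 7, 15, 4, 5, 6, 3, 12, 10, 13, 11, 14, 2, 1, 8]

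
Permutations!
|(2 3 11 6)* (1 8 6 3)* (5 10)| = 4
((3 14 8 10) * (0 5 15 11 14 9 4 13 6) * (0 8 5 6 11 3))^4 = (3 11)(4 5)(9 14)(13 15) = [0, 1, 2, 11, 5, 4, 6, 7, 8, 14, 10, 3, 12, 15, 9, 13]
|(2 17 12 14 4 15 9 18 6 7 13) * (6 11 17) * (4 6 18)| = 9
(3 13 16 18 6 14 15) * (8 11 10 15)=(3 13 16 18 6 14 8 11 10 15)=[0, 1, 2, 13, 4, 5, 14, 7, 11, 9, 15, 10, 12, 16, 8, 3, 18, 17, 6]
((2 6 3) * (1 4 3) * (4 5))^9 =(1 3)(2 5)(4 6) =[0, 3, 5, 1, 6, 2, 4]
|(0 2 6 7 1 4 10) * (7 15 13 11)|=|(0 2 6 15 13 11 7 1 4 10)|=10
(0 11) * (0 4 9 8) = [11, 1, 2, 3, 9, 5, 6, 7, 0, 8, 10, 4] = (0 11 4 9 8)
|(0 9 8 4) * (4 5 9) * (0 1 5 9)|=4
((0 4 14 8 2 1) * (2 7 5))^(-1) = (0 1 2 5 7 8 14 4) = [1, 2, 5, 3, 0, 7, 6, 8, 14, 9, 10, 11, 12, 13, 4]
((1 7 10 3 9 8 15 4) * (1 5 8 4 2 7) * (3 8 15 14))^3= (2 8 9 15 10 3 5 7 14 4)= [0, 1, 8, 5, 2, 7, 6, 14, 9, 15, 3, 11, 12, 13, 4, 10]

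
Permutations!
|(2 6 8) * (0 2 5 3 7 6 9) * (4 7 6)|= 12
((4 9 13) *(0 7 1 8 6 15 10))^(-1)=[10, 7, 2, 3, 13, 5, 8, 0, 1, 4, 15, 11, 12, 9, 14, 6]=(0 10 15 6 8 1 7)(4 13 9)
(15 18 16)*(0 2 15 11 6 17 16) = (0 2 15 18)(6 17 16 11) = [2, 1, 15, 3, 4, 5, 17, 7, 8, 9, 10, 6, 12, 13, 14, 18, 11, 16, 0]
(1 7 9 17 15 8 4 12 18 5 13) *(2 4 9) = (1 7 2 4 12 18 5 13)(8 9 17 15) = [0, 7, 4, 3, 12, 13, 6, 2, 9, 17, 10, 11, 18, 1, 14, 8, 16, 15, 5]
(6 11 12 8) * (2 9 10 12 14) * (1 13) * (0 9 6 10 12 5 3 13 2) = (0 9 12 8 10 5 3 13 1 2 6 11 14) = [9, 2, 6, 13, 4, 3, 11, 7, 10, 12, 5, 14, 8, 1, 0]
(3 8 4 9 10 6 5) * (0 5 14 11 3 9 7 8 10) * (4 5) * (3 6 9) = (0 4 7 8 5 3 10 9)(6 14 11) = [4, 1, 2, 10, 7, 3, 14, 8, 5, 0, 9, 6, 12, 13, 11]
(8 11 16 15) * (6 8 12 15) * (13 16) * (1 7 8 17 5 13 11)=[0, 7, 2, 3, 4, 13, 17, 8, 1, 9, 10, 11, 15, 16, 14, 12, 6, 5]=(1 7 8)(5 13 16 6 17)(12 15)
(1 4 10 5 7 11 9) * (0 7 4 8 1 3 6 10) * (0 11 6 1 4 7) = (1 8 4 11 9 3)(5 7 6 10) = [0, 8, 2, 1, 11, 7, 10, 6, 4, 3, 5, 9]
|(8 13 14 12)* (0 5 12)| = |(0 5 12 8 13 14)| = 6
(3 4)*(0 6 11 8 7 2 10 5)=(0 6 11 8 7 2 10 5)(3 4)=[6, 1, 10, 4, 3, 0, 11, 2, 7, 9, 5, 8]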